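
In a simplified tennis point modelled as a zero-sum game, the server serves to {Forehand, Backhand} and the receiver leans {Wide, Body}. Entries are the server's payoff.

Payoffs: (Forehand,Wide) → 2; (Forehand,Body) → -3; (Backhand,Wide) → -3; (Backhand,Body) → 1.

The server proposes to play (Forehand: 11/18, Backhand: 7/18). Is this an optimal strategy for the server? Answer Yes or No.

No

Against Wide this mix gives (11/18)·2 + (7/18)·(-3) = 1/18.
Against Body this mix gives (11/18)·(-3) + (7/18)·1 = -13/9.
The receiver will play Body, holding the server to -13/9. Shifting weight toward the row that does better against Body would raise this floor (the equalizing mix achieves -7/9 against both Body and Wide), so the proposed strategy is not optimal.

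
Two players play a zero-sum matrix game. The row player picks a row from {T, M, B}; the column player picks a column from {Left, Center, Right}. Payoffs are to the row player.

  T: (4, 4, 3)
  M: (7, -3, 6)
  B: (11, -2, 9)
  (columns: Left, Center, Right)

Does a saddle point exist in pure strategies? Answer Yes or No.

No

Row minima: T → 3, M → -3, B → -2; maximin = 3.
Column maxima: Left → 11, Center → 4, Right → 9; minimax = 4.
3 ≠ 4, so no pure-strategy equilibrium exists.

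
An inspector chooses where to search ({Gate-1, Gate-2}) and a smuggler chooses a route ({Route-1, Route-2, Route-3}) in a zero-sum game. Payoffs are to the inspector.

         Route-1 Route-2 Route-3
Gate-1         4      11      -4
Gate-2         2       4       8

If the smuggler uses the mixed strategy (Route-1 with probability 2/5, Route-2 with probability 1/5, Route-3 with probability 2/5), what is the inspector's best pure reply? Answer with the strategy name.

Gate-2

Expected payoff of Gate-1: (2/5)·4 + (1/5)·11 + (2/5)·(-4) = 11/5.
Expected payoff of Gate-2: (2/5)·2 + (1/5)·4 + (2/5)·8 = 24/5.
The largest is 24/5, so the inspector's best response is Gate-2.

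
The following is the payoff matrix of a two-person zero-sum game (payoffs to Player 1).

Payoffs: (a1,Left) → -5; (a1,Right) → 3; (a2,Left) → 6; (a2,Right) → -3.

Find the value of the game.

Row minima: a1 → -5, a2 → -3; maximin = -3.
Column maxima: Left → 6, Right → 3; minimax = 3.
-3 ≠ 3, so there is no saddle point; optimal play is mixed.
Let Player 1 play a1 with probability p. Expected payoff against Left: (-5)p + 6(1−p) = −11p + 6; against Right: 3p + (-3)(1−p) = 6p − 3.
Setting these equal: −11p + 6 = 6p − 3 ⇒ −17p = -9 ⇒ p = 9/17, and the value is (-11)·(9/17) + 6 = 3/17.
For Player 2: with q = P(Left), equating a1's and a2's payoffs gives −8q + 3 = 9q − 3 ⇒ q = 6/17.

3/17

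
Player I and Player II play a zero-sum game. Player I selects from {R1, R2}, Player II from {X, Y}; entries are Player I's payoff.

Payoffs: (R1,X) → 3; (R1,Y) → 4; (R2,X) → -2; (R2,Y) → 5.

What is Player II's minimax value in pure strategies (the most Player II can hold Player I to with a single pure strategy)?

3

Column maxima: X → 3, Y → 5.
The smallest of these is 3.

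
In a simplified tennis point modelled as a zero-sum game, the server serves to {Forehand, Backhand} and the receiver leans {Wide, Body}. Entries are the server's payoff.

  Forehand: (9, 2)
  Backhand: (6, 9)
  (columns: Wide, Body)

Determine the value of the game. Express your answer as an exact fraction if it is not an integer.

69/10

Row minima: Forehand → 2, Backhand → 6; maximin = 6.
Column maxima: Wide → 9, Body → 9; minimax = 9.
6 ≠ 9, so there is no saddle point; optimal play is mixed.
Let the server play Forehand with probability p. Expected payoff against Wide: 9p + 6(1−p) = 3p + 6; against Body: 2p + 9(1−p) = −7p + 9.
Setting these equal: 3p + 6 = −7p + 9 ⇒ 10p = 3 ⇒ p = 3/10, and the value is (3)·(3/10) + 6 = 69/10.
For the receiver: with q = P(Wide), equating Forehand's and Backhand's payoffs gives 7q + 2 = −3q + 9 ⇒ q = 7/10.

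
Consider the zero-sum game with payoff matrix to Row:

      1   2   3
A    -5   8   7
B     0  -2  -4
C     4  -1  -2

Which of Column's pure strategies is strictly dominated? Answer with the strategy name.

3 holds Row's payoff strictly below 2 in every row: 7 < 8, -4 < -2, -2 < -1.
So 2 is strictly dominated for Column.

2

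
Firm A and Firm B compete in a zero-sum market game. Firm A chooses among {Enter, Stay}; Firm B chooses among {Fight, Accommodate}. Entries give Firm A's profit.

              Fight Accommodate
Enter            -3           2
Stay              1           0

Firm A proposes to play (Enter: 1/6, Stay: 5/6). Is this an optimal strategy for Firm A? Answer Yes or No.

Yes

Against Fight this mix gives (1/6)·(-3) + (5/6)·1 = 1/3.
Against Accommodate this mix gives (1/6)·2 + (5/6)·0 = 1/3.
All of Firm B's active replies (Fight, Accommodate) yield 1/3, and no column does worse for Firm A. The mix makes Firm B indifferent and guarantees 1/3, so it is optimal.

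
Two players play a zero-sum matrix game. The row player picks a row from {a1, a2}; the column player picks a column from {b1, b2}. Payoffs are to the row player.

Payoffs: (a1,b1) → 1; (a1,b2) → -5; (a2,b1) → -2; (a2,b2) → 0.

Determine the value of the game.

-5/4

Row minima: a1 → -5, a2 → -2; maximin = -2.
Column maxima: b1 → 1, b2 → 0; minimax = 0.
-2 ≠ 0, so there is no saddle point; optimal play is mixed.
Let the row player play a1 with probability p. Expected payoff against b1: 1p + (-2)(1−p) = 3p − 2; against b2: (-5)p + 0(1−p) = −5p.
Setting these equal: 3p − 2 = −5p ⇒ 8p = 2 ⇒ p = 1/4, and the value is (3)·(1/4) − 2 = -5/4.
For the column player: with q = P(b1), equating a1's and a2's payoffs gives 6q − 5 = −2q ⇒ q = 5/8.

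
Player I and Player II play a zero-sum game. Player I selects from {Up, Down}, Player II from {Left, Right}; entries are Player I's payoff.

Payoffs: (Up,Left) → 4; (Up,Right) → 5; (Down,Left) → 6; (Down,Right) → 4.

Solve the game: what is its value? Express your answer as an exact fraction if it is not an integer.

Row minima: Up → 4, Down → 4; maximin = 4.
Column maxima: Left → 6, Right → 5; minimax = 5.
4 ≠ 5, so there is no saddle point; optimal play is mixed.
Let Player I play Up with probability p. Expected payoff against Left: 4p + 6(1−p) = −2p + 6; against Right: 5p + 4(1−p) = p + 4.
Setting these equal: −2p + 6 = p + 4 ⇒ −3p = -2 ⇒ p = 2/3, and the value is (-2)·(2/3) + 6 = 14/3.
For Player II: with q = P(Left), equating Up's and Down's payoffs gives −q + 5 = 2q + 4 ⇒ q = 1/3.

14/3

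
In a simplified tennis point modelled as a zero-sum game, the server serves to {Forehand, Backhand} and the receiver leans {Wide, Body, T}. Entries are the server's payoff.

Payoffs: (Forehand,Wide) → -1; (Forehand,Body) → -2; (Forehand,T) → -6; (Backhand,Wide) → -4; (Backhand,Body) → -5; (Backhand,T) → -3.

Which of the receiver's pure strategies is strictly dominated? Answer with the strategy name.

Wide

Body holds the server's payoff strictly below Wide in every row: -2 < -1, -5 < -4.
So Wide is strictly dominated for the receiver.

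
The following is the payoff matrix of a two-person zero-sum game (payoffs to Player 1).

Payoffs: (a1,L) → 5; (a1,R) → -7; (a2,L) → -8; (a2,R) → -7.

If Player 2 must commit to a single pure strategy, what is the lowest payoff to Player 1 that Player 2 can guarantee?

Column maxima: L → 5, R → -7.
The smallest of these is -7.

-7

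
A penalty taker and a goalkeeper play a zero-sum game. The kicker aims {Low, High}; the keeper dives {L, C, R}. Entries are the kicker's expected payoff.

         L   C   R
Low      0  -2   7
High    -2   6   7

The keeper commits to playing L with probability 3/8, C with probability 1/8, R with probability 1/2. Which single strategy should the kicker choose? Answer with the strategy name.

Expected payoff of Low: (3/8)·0 + (1/8)·(-2) + (1/2)·7 = 13/4.
Expected payoff of High: (3/8)·(-2) + (1/8)·6 + (1/2)·7 = 7/2.
The largest is 7/2, so the kicker's best response is High.

High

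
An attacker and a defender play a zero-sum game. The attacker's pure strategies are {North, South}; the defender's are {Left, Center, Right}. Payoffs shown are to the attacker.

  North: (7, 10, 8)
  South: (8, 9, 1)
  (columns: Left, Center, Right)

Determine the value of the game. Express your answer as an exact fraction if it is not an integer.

57/8

Row minima: North → 7, South → 1; maximin = 7.
Column maxima: Left → 8, Center → 10, Right → 8; minimax = 8.
7 ≠ 8, so there is no saddle point; optimal play is mixed.
Center is strictly dominated by Left (it gives the attacker strictly more in every row), so the defender never plays it.
On the remaining 2×2 (North, South vs Left, Right):
Let the attacker play North with probability p. Expected payoff against Left: 7p + 8(1−p) = −p + 8; against Right: 8p + 1(1−p) = 7p + 1.
Setting these equal: −p + 8 = 7p + 1 ⇒ −8p = -7 ⇒ p = 7/8, and the value is (-1)·(7/8) + 8 = 57/8.
For the defender: with q = P(Left), equating North's and South's payoffs gives −q + 8 = 7q + 1 ⇒ q = 7/8.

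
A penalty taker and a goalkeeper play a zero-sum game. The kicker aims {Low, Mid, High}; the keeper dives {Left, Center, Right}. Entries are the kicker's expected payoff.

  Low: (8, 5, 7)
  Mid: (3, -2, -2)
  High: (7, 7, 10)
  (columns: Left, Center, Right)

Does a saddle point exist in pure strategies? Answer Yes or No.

Yes

Row minima: Low → 5, Mid → -2, High → 7; maximin = 7.
Column maxima: Left → 8, Center → 7, Right → 10; minimax = 7.
maximin = minimax = 7, so a saddle point exists.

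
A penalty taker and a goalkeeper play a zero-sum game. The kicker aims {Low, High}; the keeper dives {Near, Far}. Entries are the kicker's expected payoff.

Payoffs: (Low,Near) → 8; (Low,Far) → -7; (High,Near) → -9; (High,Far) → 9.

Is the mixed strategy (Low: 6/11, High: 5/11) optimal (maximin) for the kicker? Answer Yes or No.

Yes

Against Near this mix gives (6/11)·8 + (5/11)·(-9) = 3/11.
Against Far this mix gives (6/11)·(-7) + (5/11)·9 = 3/11.
All of the keeper's active replies (Near, Far) yield 3/11, and no column does worse for the kicker. The mix makes the keeper indifferent and guarantees 3/11, so it is optimal.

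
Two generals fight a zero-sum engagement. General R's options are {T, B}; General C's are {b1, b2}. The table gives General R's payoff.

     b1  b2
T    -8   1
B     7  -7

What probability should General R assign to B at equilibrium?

9/23

Row minima: T → -8, B → -7; maximin = -7.
Column maxima: b1 → 7, b2 → 1; minimax = 1.
-7 ≠ 1, so there is no saddle point; optimal play is mixed.
Let General R play T with probability p. Expected payoff against b1: (-8)p + 7(1−p) = −15p + 7; against b2: 1p + (-7)(1−p) = 8p − 7.
Setting these equal: −15p + 7 = 8p − 7 ⇒ −23p = -14 ⇒ p = 14/23, and the value is (-15)·(14/23) + 7 = -49/23.
For General C: with q = P(b1), equating T's and B's payoffs gives −9q + 1 = 14q − 7 ⇒ q = 8/23.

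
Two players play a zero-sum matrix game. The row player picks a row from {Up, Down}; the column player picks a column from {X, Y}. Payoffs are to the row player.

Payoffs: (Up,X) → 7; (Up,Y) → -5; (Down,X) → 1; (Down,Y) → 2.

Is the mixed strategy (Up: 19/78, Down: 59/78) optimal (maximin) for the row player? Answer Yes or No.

Against X this mix gives (19/78)·7 + (59/78)·1 = 32/13.
Against Y this mix gives (19/78)·(-5) + (59/78)·2 = 23/78.
The column player will play Y, holding the row player to 23/78. Shifting weight toward the row that does better against Y would raise this floor (the equalizing mix achieves 19/13 against both Y and X), so the proposed strategy is not optimal.

No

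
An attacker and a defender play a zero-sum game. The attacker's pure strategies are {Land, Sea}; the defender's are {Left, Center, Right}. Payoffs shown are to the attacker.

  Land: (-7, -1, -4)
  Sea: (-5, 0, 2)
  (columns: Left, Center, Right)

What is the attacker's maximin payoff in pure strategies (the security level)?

-5

Row minima: Land → -7, Sea → -5.
The best of these is -5.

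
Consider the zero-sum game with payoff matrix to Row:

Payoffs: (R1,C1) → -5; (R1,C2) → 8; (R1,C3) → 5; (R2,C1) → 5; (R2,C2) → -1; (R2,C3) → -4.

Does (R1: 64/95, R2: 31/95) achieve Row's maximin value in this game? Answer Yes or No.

Against C1 this mix gives (64/95)·(-5) + (31/95)·5 = -33/19.
Against C2 this mix gives (64/95)·8 + (31/95)·(-1) = 481/95.
Against C3 this mix gives (64/95)·5 + (31/95)·(-4) = 196/95.
Column will play C1, holding Row to -33/19. Shifting weight toward the row that does better against C1 would raise this floor (the equalizing mix achieves 5/19 against both C1 and C3), so the proposed strategy is not optimal.

No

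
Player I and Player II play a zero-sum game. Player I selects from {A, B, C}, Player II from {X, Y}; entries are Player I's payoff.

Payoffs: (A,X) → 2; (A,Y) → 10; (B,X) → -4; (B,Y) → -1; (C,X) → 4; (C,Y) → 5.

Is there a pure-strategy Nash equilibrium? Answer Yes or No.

Yes

Row minima: A → 2, B → -4, C → 4; maximin = 4.
Column maxima: X → 4, Y → 10; minimax = 4.
maximin = minimax = 4, so a saddle point exists.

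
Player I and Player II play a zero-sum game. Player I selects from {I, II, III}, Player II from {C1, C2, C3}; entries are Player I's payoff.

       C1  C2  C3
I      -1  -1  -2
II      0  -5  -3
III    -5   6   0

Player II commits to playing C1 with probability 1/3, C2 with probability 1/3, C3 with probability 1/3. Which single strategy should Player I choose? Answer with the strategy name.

III

Expected payoff of I: (1/3)·(-1) + (1/3)·(-1) + (1/3)·(-2) = -4/3.
Expected payoff of II: (1/3)·0 + (1/3)·(-5) + (1/3)·(-3) = -8/3.
Expected payoff of III: (1/3)·(-5) + (1/3)·6 + (1/3)·0 = 1/3.
The largest is 1/3, so Player I's best response is III.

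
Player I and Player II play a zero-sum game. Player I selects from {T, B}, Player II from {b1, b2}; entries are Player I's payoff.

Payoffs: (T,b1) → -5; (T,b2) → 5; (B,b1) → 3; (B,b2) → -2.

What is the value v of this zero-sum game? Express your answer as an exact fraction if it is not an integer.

1/3

Row minima: T → -5, B → -2; maximin = -2.
Column maxima: b1 → 3, b2 → 5; minimax = 3.
-2 ≠ 3, so there is no saddle point; optimal play is mixed.
Let Player I play T with probability p. Expected payoff against b1: (-5)p + 3(1−p) = −8p + 3; against b2: 5p + (-2)(1−p) = 7p − 2.
Setting these equal: −8p + 3 = 7p − 2 ⇒ −15p = -5 ⇒ p = 1/3, and the value is (-8)·(1/3) + 3 = 1/3.
For Player II: with q = P(b1), equating T's and B's payoffs gives −10q + 5 = 5q − 2 ⇒ q = 7/15.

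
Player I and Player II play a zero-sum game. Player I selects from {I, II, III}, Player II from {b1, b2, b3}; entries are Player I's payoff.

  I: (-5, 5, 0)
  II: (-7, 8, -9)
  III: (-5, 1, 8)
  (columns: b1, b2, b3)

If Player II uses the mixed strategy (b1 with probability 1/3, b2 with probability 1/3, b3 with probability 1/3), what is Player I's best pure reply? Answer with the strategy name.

III

Expected payoff of I: (1/3)·(-5) + (1/3)·5 + (1/3)·0 = 0.
Expected payoff of II: (1/3)·(-7) + (1/3)·8 + (1/3)·(-9) = -8/3.
Expected payoff of III: (1/3)·(-5) + (1/3)·1 + (1/3)·8 = 4/3.
The largest is 4/3, so Player I's best response is III.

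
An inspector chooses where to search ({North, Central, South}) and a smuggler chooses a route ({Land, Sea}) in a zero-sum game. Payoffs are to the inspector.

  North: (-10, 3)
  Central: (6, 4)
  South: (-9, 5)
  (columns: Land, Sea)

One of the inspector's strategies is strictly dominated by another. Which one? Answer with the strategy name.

Central gives a strictly higher payoff than North against every column: 6 > -10, 4 > 3.
So North is strictly dominated and the inspector never plays it.

North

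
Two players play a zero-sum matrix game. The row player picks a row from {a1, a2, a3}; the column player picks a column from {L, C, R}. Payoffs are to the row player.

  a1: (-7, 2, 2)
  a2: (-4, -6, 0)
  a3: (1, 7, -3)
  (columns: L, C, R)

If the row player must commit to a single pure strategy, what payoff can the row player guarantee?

-3

Row minima: a1 → -7, a2 → -6, a3 → -3.
The best of these is -3.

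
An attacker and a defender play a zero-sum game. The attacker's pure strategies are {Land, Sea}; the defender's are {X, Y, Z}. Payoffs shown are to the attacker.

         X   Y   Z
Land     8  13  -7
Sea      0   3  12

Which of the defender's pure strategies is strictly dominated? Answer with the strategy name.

Y

X holds the attacker's payoff strictly below Y in every row: 8 < 13, 0 < 3.
So Y is strictly dominated for the defender.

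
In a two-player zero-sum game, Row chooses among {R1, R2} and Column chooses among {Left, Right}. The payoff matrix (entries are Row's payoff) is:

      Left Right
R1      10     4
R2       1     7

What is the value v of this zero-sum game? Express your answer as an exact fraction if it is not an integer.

Row minima: R1 → 4, R2 → 1; maximin = 4.
Column maxima: Left → 10, Right → 7; minimax = 7.
4 ≠ 7, so there is no saddle point; optimal play is mixed.
Let Row play R1 with probability p. Expected payoff against Left: 10p + 1(1−p) = 9p + 1; against Right: 4p + 7(1−p) = −3p + 7.
Setting these equal: 9p + 1 = −3p + 7 ⇒ 12p = 6 ⇒ p = 1/2, and the value is (9)·(1/2) + 1 = 11/2.
For Column: with q = P(Left), equating R1's and R2's payoffs gives 6q + 4 = −6q + 7 ⇒ q = 1/4.

11/2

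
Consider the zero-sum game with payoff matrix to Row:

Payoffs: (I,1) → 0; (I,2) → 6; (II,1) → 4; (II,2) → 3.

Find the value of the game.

24/7

Row minima: I → 0, II → 3; maximin = 3.
Column maxima: 1 → 4, 2 → 6; minimax = 4.
3 ≠ 4, so there is no saddle point; optimal play is mixed.
Let Row play I with probability p. Expected payoff against 1: 0p + 4(1−p) = −4p + 4; against 2: 6p + 3(1−p) = 3p + 3.
Setting these equal: −4p + 4 = 3p + 3 ⇒ −7p = -1 ⇒ p = 1/7, and the value is (-4)·(1/7) + 4 = 24/7.
For Column: with q = P(1), equating I's and II's payoffs gives −6q + 6 = q + 3 ⇒ q = 3/7.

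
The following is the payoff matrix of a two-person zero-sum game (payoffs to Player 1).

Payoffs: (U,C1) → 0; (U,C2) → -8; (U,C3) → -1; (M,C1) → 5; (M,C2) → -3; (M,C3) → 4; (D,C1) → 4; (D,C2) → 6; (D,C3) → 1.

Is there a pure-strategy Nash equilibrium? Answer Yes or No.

No

Row minima: U → -8, M → -3, D → 1; maximin = 1.
Column maxima: C1 → 5, C2 → 6, C3 → 4; minimax = 4.
1 ≠ 4, so no pure-strategy equilibrium exists.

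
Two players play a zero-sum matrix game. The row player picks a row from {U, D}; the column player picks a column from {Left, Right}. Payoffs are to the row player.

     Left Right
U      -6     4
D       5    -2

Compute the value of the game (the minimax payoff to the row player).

Row minima: U → -6, D → -2; maximin = -2.
Column maxima: Left → 5, Right → 4; minimax = 4.
-2 ≠ 4, so there is no saddle point; optimal play is mixed.
Let the row player play U with probability p. Expected payoff against Left: (-6)p + 5(1−p) = −11p + 5; against Right: 4p + (-2)(1−p) = 6p − 2.
Setting these equal: −11p + 5 = 6p − 2 ⇒ −17p = -7 ⇒ p = 7/17, and the value is (-11)·(7/17) + 5 = 8/17.
For the column player: with q = P(Left), equating U's and D's payoffs gives −10q + 4 = 7q − 2 ⇒ q = 6/17.

8/17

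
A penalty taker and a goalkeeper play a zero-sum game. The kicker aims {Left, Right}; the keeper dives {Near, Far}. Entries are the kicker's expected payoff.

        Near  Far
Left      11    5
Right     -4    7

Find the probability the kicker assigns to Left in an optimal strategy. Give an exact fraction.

11/17

Row minima: Left → 5, Right → -4; maximin = 5.
Column maxima: Near → 11, Far → 7; minimax = 7.
5 ≠ 7, so there is no saddle point; optimal play is mixed.
Let the kicker play Left with probability p. Expected payoff against Near: 11p + (-4)(1−p) = 15p − 4; against Far: 5p + 7(1−p) = −2p + 7.
Setting these equal: 15p − 4 = −2p + 7 ⇒ 17p = 11 ⇒ p = 11/17, and the value is (15)·(11/17) − 4 = 97/17.
For the keeper: with q = P(Near), equating Left's and Right's payoffs gives 6q + 5 = −11q + 7 ⇒ q = 2/17.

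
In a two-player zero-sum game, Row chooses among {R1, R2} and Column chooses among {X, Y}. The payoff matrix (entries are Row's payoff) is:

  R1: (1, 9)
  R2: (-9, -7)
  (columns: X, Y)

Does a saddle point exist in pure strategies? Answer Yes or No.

Row minima: R1 → 1, R2 → -9; maximin = 1.
Column maxima: X → 1, Y → 9; minimax = 1.
maximin = minimax = 1, so a saddle point exists.

Yes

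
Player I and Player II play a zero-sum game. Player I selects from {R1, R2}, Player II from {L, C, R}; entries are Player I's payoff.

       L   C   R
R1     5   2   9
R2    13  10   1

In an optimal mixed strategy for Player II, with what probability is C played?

1/2

Row minima: R1 → 2, R2 → 1; maximin = 2.
Column maxima: L → 13, C → 10, R → 9; minimax = 9.
2 ≠ 9, so there is no saddle point; optimal play is mixed.
L is strictly dominated by C (it gives Player I strictly more in every row), so Player II never plays it.
On the remaining 2×2 (R1, R2 vs C, R):
Let Player I play R1 with probability p. Expected payoff against C: 2p + 10(1−p) = −8p + 10; against R: 9p + 1(1−p) = 8p + 1.
Setting these equal: −8p + 10 = 8p + 1 ⇒ −16p = -9 ⇒ p = 9/16, and the value is (-8)·(9/16) + 10 = 11/2.
For Player II: with q = P(C), equating R1's and R2's payoffs gives −7q + 9 = 9q + 1 ⇒ q = 1/2.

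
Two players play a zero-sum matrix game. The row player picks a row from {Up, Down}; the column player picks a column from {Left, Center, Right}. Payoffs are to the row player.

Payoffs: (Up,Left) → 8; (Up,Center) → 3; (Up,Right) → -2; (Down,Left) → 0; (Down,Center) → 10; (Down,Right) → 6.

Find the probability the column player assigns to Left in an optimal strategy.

1/2

Row minima: Up → -2, Down → 0; maximin = 0.
Column maxima: Left → 8, Center → 10, Right → 6; minimax = 6.
0 ≠ 6, so there is no saddle point; optimal play is mixed.
Center is strictly dominated by Right (it gives the row player strictly more in every row), so the column player never plays it.
On the remaining 2×2 (Up, Down vs Left, Right):
Let the row player play Up with probability p. Expected payoff against Left: 8p + 0(1−p) = 8p; against Right: (-2)p + 6(1−p) = −8p + 6.
Setting these equal: 8p = −8p + 6 ⇒ 16p = 6 ⇒ p = 3/8, and the value is (8)·(3/8) = 3.
For the column player: with q = P(Left), equating Up's and Down's payoffs gives 10q − 2 = −6q + 6 ⇒ q = 1/2.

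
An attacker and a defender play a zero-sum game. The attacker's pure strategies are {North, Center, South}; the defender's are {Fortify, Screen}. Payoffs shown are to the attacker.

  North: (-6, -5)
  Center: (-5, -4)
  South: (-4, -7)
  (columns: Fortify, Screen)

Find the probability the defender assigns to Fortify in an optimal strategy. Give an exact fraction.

Row minima: North → -6, Center → -5, South → -7; maximin = -5.
Column maxima: Fortify → -4, Screen → -4; minimax = -4.
-5 ≠ -4, so there is no saddle point; optimal play is mixed.
North is strictly dominated by Center, so the attacker never plays it.
On the remaining 2×2 (Center, South vs Fortify, Screen):
Let the attacker play Center with probability p. Expected payoff against Fortify: (-5)p + (-4)(1−p) = −p − 4; against Screen: (-4)p + (-7)(1−p) = 3p − 7.
Setting these equal: −p − 4 = 3p − 7 ⇒ −4p = -3 ⇒ p = 3/4, and the value is (-1)·(3/4) − 4 = -19/4.
For the defender: with q = P(Fortify), equating Center's and South's payoffs gives −q − 4 = 3q − 7 ⇒ q = 3/4.

3/4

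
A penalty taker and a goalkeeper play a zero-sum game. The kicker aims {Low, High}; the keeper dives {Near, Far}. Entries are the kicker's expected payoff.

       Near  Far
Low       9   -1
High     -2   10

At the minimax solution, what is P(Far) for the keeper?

1/2

Row minima: Low → -1, High → -2; maximin = -1.
Column maxima: Near → 9, Far → 10; minimax = 9.
-1 ≠ 9, so there is no saddle point; optimal play is mixed.
Let the kicker play Low with probability p. Expected payoff against Near: 9p + (-2)(1−p) = 11p − 2; against Far: (-1)p + 10(1−p) = −11p + 10.
Setting these equal: 11p − 2 = −11p + 10 ⇒ 22p = 12 ⇒ p = 6/11, and the value is (11)·(6/11) − 2 = 4.
For the keeper: with q = P(Near), equating Low's and High's payoffs gives 10q − 1 = −12q + 10 ⇒ q = 1/2.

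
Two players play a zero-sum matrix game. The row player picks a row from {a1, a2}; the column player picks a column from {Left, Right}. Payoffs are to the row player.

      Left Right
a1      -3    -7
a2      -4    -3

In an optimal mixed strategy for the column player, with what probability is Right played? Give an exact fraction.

1/5

Row minima: a1 → -7, a2 → -4; maximin = -4.
Column maxima: Left → -3, Right → -3; minimax = -3.
-4 ≠ -3, so there is no saddle point; optimal play is mixed.
Let the row player play a1 with probability p. Expected payoff against Left: (-3)p + (-4)(1−p) = p − 4; against Right: (-7)p + (-3)(1−p) = −4p − 3.
Setting these equal: p − 4 = −4p − 3 ⇒ 5p = 1 ⇒ p = 1/5, and the value is (1)·(1/5) − 4 = -19/5.
For the column player: with q = P(Left), equating a1's and a2's payoffs gives 4q − 7 = −q − 3 ⇒ q = 4/5.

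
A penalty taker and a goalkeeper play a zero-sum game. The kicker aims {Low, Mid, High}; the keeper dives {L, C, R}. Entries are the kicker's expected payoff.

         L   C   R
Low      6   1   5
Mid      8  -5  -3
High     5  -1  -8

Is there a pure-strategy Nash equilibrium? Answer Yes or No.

Yes

Row minima: Low → 1, Mid → -5, High → -8; maximin = 1.
Column maxima: L → 8, C → 1, R → 5; minimax = 1.
maximin = minimax = 1, so a saddle point exists.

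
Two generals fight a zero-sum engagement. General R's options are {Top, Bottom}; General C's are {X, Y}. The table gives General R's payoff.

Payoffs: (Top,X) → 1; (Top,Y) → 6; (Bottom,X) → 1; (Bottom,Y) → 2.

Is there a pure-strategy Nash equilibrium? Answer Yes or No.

Row minima: Top → 1, Bottom → 1; maximin = 1.
Column maxima: X → 1, Y → 6; minimax = 1.
maximin = minimax = 1, so a saddle point exists.

Yes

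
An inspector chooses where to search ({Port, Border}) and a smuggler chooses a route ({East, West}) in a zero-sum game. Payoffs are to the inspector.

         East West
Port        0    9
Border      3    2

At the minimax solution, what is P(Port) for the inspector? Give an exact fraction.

1/10

Row minima: Port → 0, Border → 2; maximin = 2.
Column maxima: East → 3, West → 9; minimax = 3.
2 ≠ 3, so there is no saddle point; optimal play is mixed.
Let the inspector play Port with probability p. Expected payoff against East: 0p + 3(1−p) = −3p + 3; against West: 9p + 2(1−p) = 7p + 2.
Setting these equal: −3p + 3 = 7p + 2 ⇒ −10p = -1 ⇒ p = 1/10, and the value is (-3)·(1/10) + 3 = 27/10.
For the smuggler: with q = P(East), equating Port's and Border's payoffs gives −9q + 9 = q + 2 ⇒ q = 7/10.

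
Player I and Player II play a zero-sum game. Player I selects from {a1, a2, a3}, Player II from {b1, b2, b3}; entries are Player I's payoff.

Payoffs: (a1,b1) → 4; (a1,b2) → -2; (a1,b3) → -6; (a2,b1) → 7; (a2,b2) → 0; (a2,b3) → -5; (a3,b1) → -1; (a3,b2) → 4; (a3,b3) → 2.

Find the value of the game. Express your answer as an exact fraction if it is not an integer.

Row minima: a1 → -6, a2 → -5, a3 → -1; maximin = -1.
Column maxima: b1 → 7, b2 → 4, b3 → 2; minimax = 2.
-1 ≠ 2, so there is no saddle point; optimal play is mixed.
a1 is strictly dominated by a2, so Player I never plays it.
b2 is strictly dominated by b3 (it gives Player I strictly more in every row), so Player II never plays it.
On the remaining 2×2 (a2, a3 vs b1, b3):
Let Player I play a2 with probability p. Expected payoff against b1: 7p + (-1)(1−p) = 8p − 1; against b3: (-5)p + 2(1−p) = −7p + 2.
Setting these equal: 8p − 1 = −7p + 2 ⇒ 15p = 3 ⇒ p = 1/5, and the value is (8)·(1/5) − 1 = 3/5.
For Player II: with q = P(b1), equating a2's and a3's payoffs gives 12q − 5 = −3q + 2 ⇒ q = 7/15.

3/5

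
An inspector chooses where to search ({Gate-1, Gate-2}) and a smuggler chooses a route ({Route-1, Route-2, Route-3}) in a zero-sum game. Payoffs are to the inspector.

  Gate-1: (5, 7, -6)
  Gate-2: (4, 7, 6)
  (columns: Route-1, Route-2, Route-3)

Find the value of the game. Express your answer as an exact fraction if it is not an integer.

54/13

Row minima: Gate-1 → -6, Gate-2 → 4; maximin = 4.
Column maxima: Route-1 → 5, Route-2 → 7, Route-3 → 6; minimax = 5.
4 ≠ 5, so there is no saddle point; optimal play is mixed.
Route-2 is strictly dominated by Route-1 (it gives the inspector strictly more in every row), so the smuggler never plays it.
On the remaining 2×2 (Gate-1, Gate-2 vs Route-1, Route-3):
Let the inspector play Gate-1 with probability p. Expected payoff against Route-1: 5p + 4(1−p) = p + 4; against Route-3: (-6)p + 6(1−p) = −12p + 6.
Setting these equal: p + 4 = −12p + 6 ⇒ 13p = 2 ⇒ p = 2/13, and the value is (1)·(2/13) + 4 = 54/13.
For the smuggler: with q = P(Route-1), equating Gate-1's and Gate-2's payoffs gives 11q − 6 = −2q + 6 ⇒ q = 12/13.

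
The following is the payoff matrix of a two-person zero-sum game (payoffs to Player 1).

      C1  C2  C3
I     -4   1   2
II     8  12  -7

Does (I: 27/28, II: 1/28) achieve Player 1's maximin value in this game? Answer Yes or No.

No

Against C1 this mix gives (27/28)·(-4) + (1/28)·8 = -25/7.
Against C2 this mix gives (27/28)·1 + (1/28)·12 = 39/28.
Against C3 this mix gives (27/28)·2 + (1/28)·(-7) = 47/28.
Player 2 will play C1, holding Player 1 to -25/7. Shifting weight toward the row that does better against C1 would raise this floor (the equalizing mix achieves -4/7 against both C1 and C3), so the proposed strategy is not optimal.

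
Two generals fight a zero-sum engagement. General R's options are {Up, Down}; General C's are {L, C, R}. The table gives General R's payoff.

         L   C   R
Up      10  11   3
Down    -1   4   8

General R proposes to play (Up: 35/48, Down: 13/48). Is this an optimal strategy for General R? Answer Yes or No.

Against L this mix gives (35/48)·10 + (13/48)·(-1) = 337/48.
Against C this mix gives (35/48)·11 + (13/48)·4 = 437/48.
Against R this mix gives (35/48)·3 + (13/48)·8 = 209/48.
General C will play R, holding General R to 209/48. Shifting weight toward the row that does better against R would raise this floor (the equalizing mix achieves 83/16 against both R and L), so the proposed strategy is not optimal.

No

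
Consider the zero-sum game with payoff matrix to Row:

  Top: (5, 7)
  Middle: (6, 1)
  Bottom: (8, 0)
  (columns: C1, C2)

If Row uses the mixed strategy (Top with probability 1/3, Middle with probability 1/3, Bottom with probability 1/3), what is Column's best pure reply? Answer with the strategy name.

If Column plays C1, Row's expected payoff is (1/3)·5 + (1/3)·6 + (1/3)·8 = 19/3.
If Column plays C2, Row's expected payoff is (1/3)·7 + (1/3)·1 + (1/3)·0 = 8/3.
Column minimizes Row's payoff; the smallest is 8/3, so the best response is C2.

C2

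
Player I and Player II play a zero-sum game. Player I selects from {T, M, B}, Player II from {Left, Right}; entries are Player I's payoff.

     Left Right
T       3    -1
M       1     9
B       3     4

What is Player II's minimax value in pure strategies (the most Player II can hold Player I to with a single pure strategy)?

3

Column maxima: Left → 3, Right → 9.
The smallest of these is 3.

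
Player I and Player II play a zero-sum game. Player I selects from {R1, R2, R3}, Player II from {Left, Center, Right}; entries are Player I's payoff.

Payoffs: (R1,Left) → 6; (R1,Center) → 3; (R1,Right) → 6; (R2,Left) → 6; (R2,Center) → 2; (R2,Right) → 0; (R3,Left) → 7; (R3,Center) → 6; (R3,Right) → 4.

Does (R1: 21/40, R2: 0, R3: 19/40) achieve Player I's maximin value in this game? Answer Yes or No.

No

Against Left this mix gives (21/40)·6 + (19/40)·7 = 259/40.
Against Center this mix gives (21/40)·3 + (19/40)·6 = 177/40.
Against Right this mix gives (21/40)·6 + (19/40)·4 = 101/20.
Player II will play Center, holding Player I to 177/40. Shifting weight toward the row that does better against Center would raise this floor (the equalizing mix achieves 24/5 against both Center and Right), so the proposed strategy is not optimal.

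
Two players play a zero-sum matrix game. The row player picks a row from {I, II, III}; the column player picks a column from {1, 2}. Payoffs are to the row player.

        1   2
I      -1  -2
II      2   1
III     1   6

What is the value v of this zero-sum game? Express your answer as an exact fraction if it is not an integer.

Row minima: I → -2, II → 1, III → 1; maximin = 1.
Column maxima: 1 → 2, 2 → 6; minimax = 2.
1 ≠ 2, so there is no saddle point; optimal play is mixed.
I is strictly dominated by II, so the row player never plays it.
On the remaining 2×2 (II, III vs 1, 2):
Let the row player play II with probability p. Expected payoff against 1: 2p + 1(1−p) = p + 1; against 2: 1p + 6(1−p) = −5p + 6.
Setting these equal: p + 1 = −5p + 6 ⇒ 6p = 5 ⇒ p = 5/6, and the value is (1)·(5/6) + 1 = 11/6.
For the column player: with q = P(1), equating II's and III's payoffs gives q + 1 = −5q + 6 ⇒ q = 5/6.

11/6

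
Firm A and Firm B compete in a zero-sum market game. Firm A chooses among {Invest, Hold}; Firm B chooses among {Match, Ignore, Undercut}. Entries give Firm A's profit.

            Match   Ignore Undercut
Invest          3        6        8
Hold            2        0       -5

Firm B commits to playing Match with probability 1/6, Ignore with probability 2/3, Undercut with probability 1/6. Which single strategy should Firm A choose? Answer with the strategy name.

Invest

Expected payoff of Invest: (1/6)·3 + (2/3)·6 + (1/6)·8 = 35/6.
Expected payoff of Hold: (1/6)·2 + (2/3)·0 + (1/6)·(-5) = -1/2.
The largest is 35/6, so Firm A's best response is Invest.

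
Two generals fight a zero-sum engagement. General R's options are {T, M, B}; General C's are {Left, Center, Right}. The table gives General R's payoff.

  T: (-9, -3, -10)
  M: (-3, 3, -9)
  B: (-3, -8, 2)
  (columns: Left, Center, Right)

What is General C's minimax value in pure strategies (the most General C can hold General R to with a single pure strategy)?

Column maxima: Left → -3, Center → 3, Right → 2.
The smallest of these is -3.

-3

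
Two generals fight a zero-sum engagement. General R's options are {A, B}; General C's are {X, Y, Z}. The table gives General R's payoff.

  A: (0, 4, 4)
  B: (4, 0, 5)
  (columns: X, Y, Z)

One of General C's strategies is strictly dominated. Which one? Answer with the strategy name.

Z

X holds General R's payoff strictly below Z in every row: 0 < 4, 4 < 5.
So Z is strictly dominated for General C.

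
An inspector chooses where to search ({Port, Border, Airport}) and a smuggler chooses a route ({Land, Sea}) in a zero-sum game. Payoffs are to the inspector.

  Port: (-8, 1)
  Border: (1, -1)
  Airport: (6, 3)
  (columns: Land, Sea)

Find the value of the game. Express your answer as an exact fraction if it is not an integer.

3

Row minima: Port → -8, Border → -1, Airport → 3; maximin = 3.
Column maxima: Land → 6, Sea → 3; minimax = 3.
Since maximin = minimax = 3, there is a saddle point and the value is 3.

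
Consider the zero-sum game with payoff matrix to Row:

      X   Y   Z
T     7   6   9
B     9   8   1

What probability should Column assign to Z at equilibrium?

Row minima: T → 6, B → 1; maximin = 6.
Column maxima: X → 9, Y → 8, Z → 9; minimax = 8.
6 ≠ 8, so there is no saddle point; optimal play is mixed.
X is strictly dominated by Y (it gives Row strictly more in every row), so Column never plays it.
On the remaining 2×2 (T, B vs Y, Z):
Let Row play T with probability p. Expected payoff against Y: 6p + 8(1−p) = −2p + 8; against Z: 9p + 1(1−p) = 8p + 1.
Setting these equal: −2p + 8 = 8p + 1 ⇒ −10p = -7 ⇒ p = 7/10, and the value is (-2)·(7/10) + 8 = 33/5.
For Column: with q = P(Y), equating T's and B's payoffs gives −3q + 9 = 7q + 1 ⇒ q = 4/5.

1/5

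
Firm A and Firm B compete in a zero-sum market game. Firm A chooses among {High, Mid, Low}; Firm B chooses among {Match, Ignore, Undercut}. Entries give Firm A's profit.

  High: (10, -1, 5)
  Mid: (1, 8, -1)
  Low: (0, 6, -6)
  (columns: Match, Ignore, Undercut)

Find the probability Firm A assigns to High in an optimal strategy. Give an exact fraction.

Row minima: High → -1, Mid → -1, Low → -6; maximin = -1.
Column maxima: Match → 10, Ignore → 8, Undercut → 5; minimax = 5.
-1 ≠ 5, so there is no saddle point; optimal play is mixed.
Low is strictly dominated by Mid, so Firm A never plays it.
Match is strictly dominated by Undercut (it gives Firm A strictly more in every row), so Firm B never plays it.
On the remaining 2×2 (High, Mid vs Ignore, Undercut):
Let Firm A play High with probability p. Expected payoff against Ignore: (-1)p + 8(1−p) = −9p + 8; against Undercut: 5p + (-1)(1−p) = 6p − 1.
Setting these equal: −9p + 8 = 6p − 1 ⇒ −15p = -9 ⇒ p = 3/5, and the value is (-9)·(3/5) + 8 = 13/5.
For Firm B: with q = P(Ignore), equating High's and Mid's payoffs gives −6q + 5 = 9q − 1 ⇒ q = 2/5.

3/5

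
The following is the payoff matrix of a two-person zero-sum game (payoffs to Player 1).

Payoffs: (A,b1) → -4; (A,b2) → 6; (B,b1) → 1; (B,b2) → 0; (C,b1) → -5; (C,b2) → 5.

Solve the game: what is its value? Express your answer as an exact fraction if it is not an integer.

6/11

Row minima: A → -4, B → 0, C → -5; maximin = 0.
Column maxima: b1 → 1, b2 → 6; minimax = 1.
0 ≠ 1, so there is no saddle point; optimal play is mixed.
C is strictly dominated by A, so Player 1 never plays it.
On the remaining 2×2 (A, B vs b1, b2):
Let Player 1 play A with probability p. Expected payoff against b1: (-4)p + 1(1−p) = −5p + 1; against b2: 6p + 0(1−p) = 6p.
Setting these equal: −5p + 1 = 6p ⇒ −11p = -1 ⇒ p = 1/11, and the value is (-5)·(1/11) + 1 = 6/11.
For Player 2: with q = P(b1), equating A's and B's payoffs gives −10q + 6 = q ⇒ q = 6/11.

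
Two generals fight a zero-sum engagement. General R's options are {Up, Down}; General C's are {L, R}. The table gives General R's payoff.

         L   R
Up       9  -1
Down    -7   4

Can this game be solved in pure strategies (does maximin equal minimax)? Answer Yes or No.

Row minima: Up → -1, Down → -7; maximin = -1.
Column maxima: L → 9, R → 4; minimax = 4.
-1 ≠ 4, so no pure-strategy equilibrium exists.

No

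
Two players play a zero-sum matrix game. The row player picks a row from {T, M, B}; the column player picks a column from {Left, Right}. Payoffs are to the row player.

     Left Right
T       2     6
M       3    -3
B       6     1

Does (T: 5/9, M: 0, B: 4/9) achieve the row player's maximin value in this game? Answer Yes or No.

Yes

Against Left this mix gives (5/9)·2 + (4/9)·6 = 34/9.
Against Right this mix gives (5/9)·6 + (4/9)·1 = 34/9.
All of the column player's active replies (Left, Right) yield 34/9, and no column does worse for the row player. The mix makes the column player indifferent and guarantees 34/9, so it is optimal.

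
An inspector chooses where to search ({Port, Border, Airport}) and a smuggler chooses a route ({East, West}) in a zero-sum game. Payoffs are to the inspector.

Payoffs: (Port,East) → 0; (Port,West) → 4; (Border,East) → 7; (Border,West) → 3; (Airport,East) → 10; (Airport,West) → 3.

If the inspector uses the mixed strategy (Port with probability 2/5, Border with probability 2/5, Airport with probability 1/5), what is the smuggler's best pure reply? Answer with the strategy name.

If the smuggler plays East, the inspector's expected payoff is (2/5)·0 + (2/5)·7 + (1/5)·10 = 24/5.
If the smuggler plays West, the inspector's expected payoff is (2/5)·4 + (2/5)·3 + (1/5)·3 = 17/5.
The smuggler minimizes the inspector's payoff; the smallest is 17/5, so the best response is West.

West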